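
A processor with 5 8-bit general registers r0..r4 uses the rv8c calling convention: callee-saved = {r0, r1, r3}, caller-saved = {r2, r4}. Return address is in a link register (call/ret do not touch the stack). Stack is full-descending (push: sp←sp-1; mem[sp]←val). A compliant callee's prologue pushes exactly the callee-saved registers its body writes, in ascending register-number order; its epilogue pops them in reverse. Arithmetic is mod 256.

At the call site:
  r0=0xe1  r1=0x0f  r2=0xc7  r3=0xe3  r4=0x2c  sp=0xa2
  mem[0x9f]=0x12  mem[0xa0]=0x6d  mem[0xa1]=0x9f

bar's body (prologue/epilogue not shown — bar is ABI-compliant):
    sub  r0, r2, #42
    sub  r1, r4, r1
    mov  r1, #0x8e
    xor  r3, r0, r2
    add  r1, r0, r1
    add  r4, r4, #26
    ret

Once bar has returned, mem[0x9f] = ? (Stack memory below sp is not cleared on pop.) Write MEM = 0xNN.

prologue: push r0 → mem[0xa1]=0xe1, sp=0xa1
prologue: push r1 → mem[0xa0]=0x0f, sp=0xa0
prologue: push r3 → mem[0x9f]=0xe3, sp=0x9f
body[0] sub  r0, r2, #42 → r0=0x9d
body[1] sub  r1, r4, r1 → r1=0x1d
body[2] mov  r1, #0x8e → r1=0x8e
body[3] xor  r3, r0, r2 → r3=0x5a
body[4] add  r1, r0, r1 → r1=0x2b
body[5] add  r4, r4, #26 → r4=0x46
epilogue: pop r3=0xe3, sp=0xa0
epilogue: pop r1=0x0f, sp=0xa1
epilogue: pop r0=0xe1, sp=0xa2
prologue pushed ['r0', 'r1', 'r3'] at ['0xa1', '0xa0', '0x9f']

MEM = 0xe3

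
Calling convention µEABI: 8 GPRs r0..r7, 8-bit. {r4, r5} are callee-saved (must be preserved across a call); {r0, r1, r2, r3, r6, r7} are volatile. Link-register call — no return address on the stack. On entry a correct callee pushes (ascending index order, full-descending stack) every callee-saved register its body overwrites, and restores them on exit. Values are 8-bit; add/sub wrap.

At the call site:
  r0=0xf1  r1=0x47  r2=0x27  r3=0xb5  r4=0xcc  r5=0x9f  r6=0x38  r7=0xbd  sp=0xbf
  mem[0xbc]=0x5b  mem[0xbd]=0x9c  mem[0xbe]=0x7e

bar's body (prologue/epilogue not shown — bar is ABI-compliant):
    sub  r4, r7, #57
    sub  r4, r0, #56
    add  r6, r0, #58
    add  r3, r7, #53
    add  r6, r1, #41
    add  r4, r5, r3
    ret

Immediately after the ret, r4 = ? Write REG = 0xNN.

REG = 0xcc

prologue: push r4 -> mem[0xbe]=0xcc, sp=0xbe
body[0] sub  r4, r7, #57 -> r4=0x84
body[1] sub  r4, r0, #56 -> r4=0xb9
body[2] add  r6, r0, #58 -> r6=0x2b
body[3] add  r3, r7, #53 -> r3=0xf2
body[4] add  r6, r1, #41 -> r6=0x70
body[5] add  r4, r5, r3 -> r4=0x91
epilogue: pop r4=0xcc, sp=0xbf
r4 is callee-saved -> restored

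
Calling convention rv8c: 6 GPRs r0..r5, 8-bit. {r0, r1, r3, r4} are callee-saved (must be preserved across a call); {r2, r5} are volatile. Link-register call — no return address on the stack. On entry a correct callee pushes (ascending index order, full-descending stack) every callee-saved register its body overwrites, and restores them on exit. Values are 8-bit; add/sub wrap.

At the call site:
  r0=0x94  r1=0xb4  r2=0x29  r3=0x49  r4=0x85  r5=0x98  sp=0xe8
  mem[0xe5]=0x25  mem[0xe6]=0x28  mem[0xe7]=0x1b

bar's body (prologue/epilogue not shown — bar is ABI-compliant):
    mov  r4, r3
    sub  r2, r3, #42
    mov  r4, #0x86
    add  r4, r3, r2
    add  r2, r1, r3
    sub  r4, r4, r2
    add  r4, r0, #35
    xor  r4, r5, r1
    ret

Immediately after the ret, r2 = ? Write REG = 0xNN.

REG = 0xfd

prologue: push r4 -> mem[0xe7]=0x85, sp=0xe7
body[0] mov  r4, r3 -> r4=0x49
body[1] sub  r2, r3, #42 -> r2=0x1f
body[2] mov  r4, #0x86 -> r4=0x86
body[3] add  r4, r3, r2 -> r4=0x68
body[4] add  r2, r1, r3 -> r2=0xfd
body[5] sub  r4, r4, r2 -> r4=0x6b
body[6] add  r4, r0, #35 -> r4=0xb7
body[7] xor  r4, r5, r1 -> r4=0x2c
epilogue: pop r4=0x85, sp=0xe8
r2 is caller-saved -> body value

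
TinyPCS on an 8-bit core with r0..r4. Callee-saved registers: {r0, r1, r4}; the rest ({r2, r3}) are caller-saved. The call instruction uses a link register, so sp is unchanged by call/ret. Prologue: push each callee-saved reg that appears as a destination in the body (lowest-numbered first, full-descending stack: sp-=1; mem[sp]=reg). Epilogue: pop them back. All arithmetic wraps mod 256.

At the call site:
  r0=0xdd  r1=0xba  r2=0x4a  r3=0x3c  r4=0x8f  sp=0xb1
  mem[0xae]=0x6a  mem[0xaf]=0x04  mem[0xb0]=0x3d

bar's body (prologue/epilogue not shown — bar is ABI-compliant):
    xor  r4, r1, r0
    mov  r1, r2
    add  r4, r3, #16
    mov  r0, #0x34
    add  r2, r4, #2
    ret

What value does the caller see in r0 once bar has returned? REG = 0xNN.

REG = 0xdd

prologue: push r0 -> mem[0xb0]=0xdd, sp=0xb0
prologue: push r1 -> mem[0xaf]=0xba, sp=0xaf
prologue: push r4 -> mem[0xae]=0x8f, sp=0xae
body[0] xor  r4, r1, r0 -> r4=0x67
body[1] mov  r1, r2 -> r1=0x4a
body[2] add  r4, r3, #16 -> r4=0x4c
body[3] mov  r0, #0x34 -> r0=0x34
body[4] add  r2, r4, #2 -> r2=0x4e
epilogue: pop r4=0x8f, sp=0xaf
epilogue: pop r1=0xba, sp=0xb0
epilogue: pop r0=0xdd, sp=0xb1
r0 is callee-saved -> restored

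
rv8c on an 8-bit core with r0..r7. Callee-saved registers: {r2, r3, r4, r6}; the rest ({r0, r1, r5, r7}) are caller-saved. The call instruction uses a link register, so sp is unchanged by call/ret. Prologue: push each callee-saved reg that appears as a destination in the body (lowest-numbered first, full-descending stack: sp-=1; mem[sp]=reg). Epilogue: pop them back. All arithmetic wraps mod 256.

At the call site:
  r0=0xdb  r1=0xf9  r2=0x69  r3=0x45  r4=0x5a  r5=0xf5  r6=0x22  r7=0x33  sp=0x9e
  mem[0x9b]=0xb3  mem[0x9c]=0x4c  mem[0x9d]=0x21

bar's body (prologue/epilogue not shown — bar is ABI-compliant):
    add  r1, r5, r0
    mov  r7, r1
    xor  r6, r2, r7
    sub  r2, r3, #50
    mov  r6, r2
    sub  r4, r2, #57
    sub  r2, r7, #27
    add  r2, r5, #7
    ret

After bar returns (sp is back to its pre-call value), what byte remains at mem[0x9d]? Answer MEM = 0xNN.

MEM = 0x69

prologue: push r2 -> mem[0x9d]=0x69, sp=0x9d
prologue: push r4 -> mem[0x9c]=0x5a, sp=0x9c
prologue: push r6 -> mem[0x9b]=0x22, sp=0x9b
body[0] add  r1, r5, r0 -> r1=0xd0
body[1] mov  r7, r1 -> r7=0xd0
body[2] xor  r6, r2, r7 -> r6=0xb9
body[3] sub  r2, r3, #50 -> r2=0x13
body[4] mov  r6, r2 -> r6=0x13
body[5] sub  r4, r2, #57 -> r4=0xda
body[6] sub  r2, r7, #27 -> r2=0xb5
body[7] add  r2, r5, #7 -> r2=0xfc
epilogue: pop r6=0x22, sp=0x9c
epilogue: pop r4=0x5a, sp=0x9d
epilogue: pop r2=0x69, sp=0x9e
prologue pushed ['r2', 'r4', 'r6'] at ['0x9d', '0x9c', '0x9b']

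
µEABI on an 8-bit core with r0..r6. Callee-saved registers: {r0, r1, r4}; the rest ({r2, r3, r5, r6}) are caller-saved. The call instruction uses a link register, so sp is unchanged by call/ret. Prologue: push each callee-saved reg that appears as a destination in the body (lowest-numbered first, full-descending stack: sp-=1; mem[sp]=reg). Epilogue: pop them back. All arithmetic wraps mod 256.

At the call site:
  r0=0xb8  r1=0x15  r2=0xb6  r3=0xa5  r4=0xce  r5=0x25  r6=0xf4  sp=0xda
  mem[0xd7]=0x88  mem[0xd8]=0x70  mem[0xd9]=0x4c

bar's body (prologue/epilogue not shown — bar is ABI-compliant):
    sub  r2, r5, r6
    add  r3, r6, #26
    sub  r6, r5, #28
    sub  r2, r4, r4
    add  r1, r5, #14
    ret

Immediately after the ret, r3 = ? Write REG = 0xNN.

REG = 0x0e

prologue: push r1 -> mem[0xd9]=0x15, sp=0xd9
body[0] sub  r2, r5, r6 -> r2=0x31
body[1] add  r3, r6, #26 -> r3=0x0e
body[2] sub  r6, r5, #28 -> r6=0x09
body[3] sub  r2, r4, r4 -> r2=0x00
body[4] add  r1, r5, #14 -> r1=0x33
epilogue: pop r1=0x15, sp=0xda
r3 is caller-saved -> body value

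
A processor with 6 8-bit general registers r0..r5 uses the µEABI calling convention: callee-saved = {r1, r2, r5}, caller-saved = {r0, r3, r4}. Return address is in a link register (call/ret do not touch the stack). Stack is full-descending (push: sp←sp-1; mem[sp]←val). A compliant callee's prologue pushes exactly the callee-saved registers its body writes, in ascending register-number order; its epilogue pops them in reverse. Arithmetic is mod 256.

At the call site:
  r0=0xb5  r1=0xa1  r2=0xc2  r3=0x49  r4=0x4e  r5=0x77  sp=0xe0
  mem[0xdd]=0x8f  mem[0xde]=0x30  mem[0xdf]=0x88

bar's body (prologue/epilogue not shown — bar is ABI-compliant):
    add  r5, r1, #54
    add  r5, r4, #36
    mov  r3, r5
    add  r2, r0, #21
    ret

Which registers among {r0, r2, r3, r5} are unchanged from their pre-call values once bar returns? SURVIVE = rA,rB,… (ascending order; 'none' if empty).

prologue: push r2 → mem[0xdf]=0xc2, sp=0xdf
prologue: push r5 → mem[0xde]=0x77, sp=0xde
body[0] add  r5, r1, #54 → r5=0xd7
body[1] add  r5, r4, #36 → r5=0x72
body[2] mov  r3, r5 → r3=0x72
body[3] add  r2, r0, #21 → r2=0xca
epilogue: pop r5=0x77, sp=0xdf
epilogue: pop r2=0xc2, sp=0xe0
r0: caller-saved, written=False
r2: callee-saved, written=True
r3: caller-saved, written=True
r5: callee-saved, written=True

SURVIVE = r0,r2,r5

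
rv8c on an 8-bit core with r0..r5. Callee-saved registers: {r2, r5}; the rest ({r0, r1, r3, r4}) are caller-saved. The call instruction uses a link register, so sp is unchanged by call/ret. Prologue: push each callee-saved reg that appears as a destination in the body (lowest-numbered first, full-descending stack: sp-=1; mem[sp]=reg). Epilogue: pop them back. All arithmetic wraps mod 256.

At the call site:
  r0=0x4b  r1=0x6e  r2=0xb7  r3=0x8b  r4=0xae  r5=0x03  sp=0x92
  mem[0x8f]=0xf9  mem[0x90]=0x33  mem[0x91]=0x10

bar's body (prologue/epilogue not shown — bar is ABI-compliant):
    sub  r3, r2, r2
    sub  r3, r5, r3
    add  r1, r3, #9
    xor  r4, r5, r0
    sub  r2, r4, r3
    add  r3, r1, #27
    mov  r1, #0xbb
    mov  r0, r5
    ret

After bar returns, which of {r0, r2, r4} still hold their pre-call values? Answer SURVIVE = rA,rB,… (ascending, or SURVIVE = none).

SURVIVE = r2

prologue: push r2 -> mem[0x91]=0xb7, sp=0x91
body[0] sub  r3, r2, r2 -> r3=0x00
body[1] sub  r3, r5, r3 -> r3=0x03
body[2] add  r1, r3, #9 -> r1=0x0c
body[3] xor  r4, r5, r0 -> r4=0x48
body[4] sub  r2, r4, r3 -> r2=0x45
body[5] add  r3, r1, #27 -> r3=0x27
body[6] mov  r1, #0xbb -> r1=0xbb
body[7] mov  r0, r5 -> r0=0x03
epilogue: pop r2=0xb7, sp=0x92
r0: caller-saved, written=True
r2: callee-saved, written=True
r4: caller-saved, written=True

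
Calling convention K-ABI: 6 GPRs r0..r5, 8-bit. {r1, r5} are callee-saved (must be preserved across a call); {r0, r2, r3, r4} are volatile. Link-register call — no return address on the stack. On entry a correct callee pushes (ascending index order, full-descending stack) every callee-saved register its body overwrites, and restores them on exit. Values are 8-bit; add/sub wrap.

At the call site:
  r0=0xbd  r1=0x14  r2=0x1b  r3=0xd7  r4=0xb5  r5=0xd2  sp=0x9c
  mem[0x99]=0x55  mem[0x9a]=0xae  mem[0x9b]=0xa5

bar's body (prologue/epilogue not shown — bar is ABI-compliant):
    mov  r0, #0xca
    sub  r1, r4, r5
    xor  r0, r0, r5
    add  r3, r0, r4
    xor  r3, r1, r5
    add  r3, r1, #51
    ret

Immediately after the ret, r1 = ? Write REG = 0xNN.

prologue: push r1 → mem[0x9b]=0x14, sp=0x9b
body[0] mov  r0, #0xca → r0=0xca
body[1] sub  r1, r4, r5 → r1=0xe3
body[2] xor  r0, r0, r5 → r0=0x18
body[3] add  r3, r0, r4 → r3=0xcd
body[4] xor  r3, r1, r5 → r3=0x31
body[5] add  r3, r1, #51 → r3=0x16
epilogue: pop r1=0x14, sp=0x9c
r1 is callee-saved → restored

REG = 0x14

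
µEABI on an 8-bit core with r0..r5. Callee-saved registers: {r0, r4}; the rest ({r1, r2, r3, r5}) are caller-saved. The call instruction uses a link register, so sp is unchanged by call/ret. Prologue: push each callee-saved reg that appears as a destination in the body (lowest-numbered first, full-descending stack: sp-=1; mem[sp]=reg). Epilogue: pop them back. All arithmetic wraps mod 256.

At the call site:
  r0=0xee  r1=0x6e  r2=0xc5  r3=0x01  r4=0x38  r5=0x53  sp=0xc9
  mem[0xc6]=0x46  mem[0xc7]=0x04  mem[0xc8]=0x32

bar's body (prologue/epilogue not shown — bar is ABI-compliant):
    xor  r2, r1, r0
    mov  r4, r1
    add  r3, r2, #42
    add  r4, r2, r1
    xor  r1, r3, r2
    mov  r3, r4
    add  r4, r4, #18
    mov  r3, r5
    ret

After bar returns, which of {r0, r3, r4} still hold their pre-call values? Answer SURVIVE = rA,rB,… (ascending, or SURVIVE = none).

SURVIVE = r0,r4

prologue: push r4 → mem[0xc8]=0x38, sp=0xc8
body[0] xor  r2, r1, r0 → r2=0x80
body[1] mov  r4, r1 → r4=0x6e
body[2] add  r3, r2, #42 → r3=0xaa
body[3] add  r4, r2, r1 → r4=0xee
body[4] xor  r1, r3, r2 → r1=0x2a
body[5] mov  r3, r4 → r3=0xee
body[6] add  r4, r4, #18 → r4=0x00
body[7] mov  r3, r5 → r3=0x53
epilogue: pop r4=0x38, sp=0xc9
r0: callee-saved, written=False
r3: caller-saved, written=True
r4: callee-saved, written=True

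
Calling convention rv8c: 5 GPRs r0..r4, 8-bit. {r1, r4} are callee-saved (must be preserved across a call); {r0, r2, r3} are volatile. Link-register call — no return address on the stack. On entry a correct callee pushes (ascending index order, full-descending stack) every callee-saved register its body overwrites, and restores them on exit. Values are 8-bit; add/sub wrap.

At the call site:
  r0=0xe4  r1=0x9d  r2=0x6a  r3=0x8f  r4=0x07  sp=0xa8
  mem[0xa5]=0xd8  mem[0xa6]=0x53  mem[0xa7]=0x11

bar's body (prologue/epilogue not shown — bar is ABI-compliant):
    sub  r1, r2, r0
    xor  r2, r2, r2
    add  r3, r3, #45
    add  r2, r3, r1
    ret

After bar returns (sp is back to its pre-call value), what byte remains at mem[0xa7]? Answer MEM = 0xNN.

prologue: push r1 -> mem[0xa7]=0x9d, sp=0xa7
body[0] sub  r1, r2, r0 -> r1=0x86
body[1] xor  r2, r2, r2 -> r2=0x00
body[2] add  r3, r3, #45 -> r3=0xbc
body[3] add  r2, r3, r1 -> r2=0x42
epilogue: pop r1=0x9d, sp=0xa8
prologue pushed ['r1'] at ['0xa7']

MEM = 0x9d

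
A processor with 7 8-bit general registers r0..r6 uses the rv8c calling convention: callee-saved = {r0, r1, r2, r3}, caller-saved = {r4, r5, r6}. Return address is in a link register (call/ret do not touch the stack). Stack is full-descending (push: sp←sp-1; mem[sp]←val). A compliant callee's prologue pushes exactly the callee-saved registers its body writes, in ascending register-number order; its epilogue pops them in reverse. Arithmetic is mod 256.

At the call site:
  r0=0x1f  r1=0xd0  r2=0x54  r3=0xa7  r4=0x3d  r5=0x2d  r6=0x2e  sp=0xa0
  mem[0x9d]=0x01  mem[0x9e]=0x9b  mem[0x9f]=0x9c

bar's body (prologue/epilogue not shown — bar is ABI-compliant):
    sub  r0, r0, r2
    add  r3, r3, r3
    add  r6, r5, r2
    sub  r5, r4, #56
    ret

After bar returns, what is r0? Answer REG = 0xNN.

prologue: push r0 → mem[0x9f]=0x1f, sp=0x9f
prologue: push r3 → mem[0x9e]=0xa7, sp=0x9e
body[0] sub  r0, r0, r2 → r0=0xcb
body[1] add  r3, r3, r3 → r3=0x4e
body[2] add  r6, r5, r2 → r6=0x81
body[3] sub  r5, r4, #56 → r5=0x05
epilogue: pop r3=0xa7, sp=0x9f
epilogue: pop r0=0x1f, sp=0xa0
r0 is callee-saved → restored

REG = 0x1f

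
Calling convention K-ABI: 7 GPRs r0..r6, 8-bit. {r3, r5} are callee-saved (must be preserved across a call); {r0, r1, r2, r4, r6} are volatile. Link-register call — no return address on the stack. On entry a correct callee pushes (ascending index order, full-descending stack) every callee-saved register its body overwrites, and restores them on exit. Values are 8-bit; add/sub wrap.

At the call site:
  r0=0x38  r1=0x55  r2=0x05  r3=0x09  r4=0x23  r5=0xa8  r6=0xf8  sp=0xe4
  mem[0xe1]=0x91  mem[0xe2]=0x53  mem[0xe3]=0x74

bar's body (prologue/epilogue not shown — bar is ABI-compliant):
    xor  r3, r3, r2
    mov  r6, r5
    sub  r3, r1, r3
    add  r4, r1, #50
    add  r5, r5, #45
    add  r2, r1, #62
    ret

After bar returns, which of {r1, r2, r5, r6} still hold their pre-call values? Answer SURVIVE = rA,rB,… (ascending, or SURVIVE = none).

SURVIVE = r1,r5

prologue: push r3 → mem[0xe3]=0x09, sp=0xe3
prologue: push r5 → mem[0xe2]=0xa8, sp=0xe2
body[0] xor  r3, r3, r2 → r3=0x0c
body[1] mov  r6, r5 → r6=0xa8
body[2] sub  r3, r1, r3 → r3=0x49
body[3] add  r4, r1, #50 → r4=0x87
body[4] add  r5, r5, #45 → r5=0xd5
body[5] add  r2, r1, #62 → r2=0x93
epilogue: pop r5=0xa8, sp=0xe3
epilogue: pop r3=0x09, sp=0xe4
r1: caller-saved, written=False
r2: caller-saved, written=True
r5: callee-saved, written=True
r6: caller-saved, written=True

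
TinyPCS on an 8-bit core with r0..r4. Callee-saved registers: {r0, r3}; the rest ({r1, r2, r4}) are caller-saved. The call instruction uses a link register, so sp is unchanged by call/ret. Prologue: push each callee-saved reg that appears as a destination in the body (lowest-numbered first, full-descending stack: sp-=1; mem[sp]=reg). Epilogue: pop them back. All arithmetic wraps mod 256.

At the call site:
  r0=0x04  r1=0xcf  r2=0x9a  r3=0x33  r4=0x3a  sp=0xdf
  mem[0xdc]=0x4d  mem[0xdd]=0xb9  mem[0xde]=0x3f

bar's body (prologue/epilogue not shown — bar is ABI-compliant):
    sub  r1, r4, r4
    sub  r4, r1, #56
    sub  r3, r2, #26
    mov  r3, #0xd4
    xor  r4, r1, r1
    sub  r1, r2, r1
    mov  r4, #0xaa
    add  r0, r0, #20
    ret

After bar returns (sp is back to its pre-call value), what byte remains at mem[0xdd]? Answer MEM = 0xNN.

prologue: push r0 → mem[0xde]=0x04, sp=0xde
prologue: push r3 → mem[0xdd]=0x33, sp=0xdd
body[0] sub  r1, r4, r4 → r1=0x00
body[1] sub  r4, r1, #56 → r4=0xc8
body[2] sub  r3, r2, #26 → r3=0x80
body[3] mov  r3, #0xd4 → r3=0xd4
body[4] xor  r4, r1, r1 → r4=0x00
body[5] sub  r1, r2, r1 → r1=0x9a
body[6] mov  r4, #0xaa → r4=0xaa
body[7] add  r0, r0, #20 → r0=0x18
epilogue: pop r3=0x33, sp=0xde
epilogue: pop r0=0x04, sp=0xdf
prologue pushed ['r0', 'r3'] at ['0xde', '0xdd']

MEM = 0x33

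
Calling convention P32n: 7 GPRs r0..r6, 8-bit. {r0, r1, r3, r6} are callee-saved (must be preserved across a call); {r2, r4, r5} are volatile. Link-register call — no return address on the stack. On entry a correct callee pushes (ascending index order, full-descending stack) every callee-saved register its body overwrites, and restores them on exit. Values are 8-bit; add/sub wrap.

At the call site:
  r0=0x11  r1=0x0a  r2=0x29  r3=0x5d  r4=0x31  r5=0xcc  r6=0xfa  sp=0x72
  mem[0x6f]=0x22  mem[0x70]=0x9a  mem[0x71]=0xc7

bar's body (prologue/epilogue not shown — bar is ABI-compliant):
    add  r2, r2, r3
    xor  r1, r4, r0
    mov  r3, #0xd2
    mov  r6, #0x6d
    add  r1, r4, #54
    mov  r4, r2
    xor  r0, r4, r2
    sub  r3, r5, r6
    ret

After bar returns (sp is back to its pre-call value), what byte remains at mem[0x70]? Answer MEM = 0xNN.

prologue: push r0 -> mem[0x71]=0x11, sp=0x71
prologue: push r1 -> mem[0x70]=0x0a, sp=0x70
prologue: push r3 -> mem[0x6f]=0x5d, sp=0x6f
prologue: push r6 -> mem[0x6e]=0xfa, sp=0x6e
body[0] add  r2, r2, r3 -> r2=0x86
body[1] xor  r1, r4, r0 -> r1=0x20
body[2] mov  r3, #0xd2 -> r3=0xd2
body[3] mov  r6, #0x6d -> r6=0x6d
body[4] add  r1, r4, #54 -> r1=0x67
body[5] mov  r4, r2 -> r4=0x86
body[6] xor  r0, r4, r2 -> r0=0x00
body[7] sub  r3, r5, r6 -> r3=0x5f
epilogue: pop r6=0xfa, sp=0x6f
epilogue: pop r3=0x5d, sp=0x70
epilogue: pop r1=0x0a, sp=0x71
epilogue: pop r0=0x11, sp=0x72
prologue pushed ['r0', 'r1', 'r3', 'r6'] at ['0x71', '0x70', '0x6f', '0x6e']

MEM = 0x0a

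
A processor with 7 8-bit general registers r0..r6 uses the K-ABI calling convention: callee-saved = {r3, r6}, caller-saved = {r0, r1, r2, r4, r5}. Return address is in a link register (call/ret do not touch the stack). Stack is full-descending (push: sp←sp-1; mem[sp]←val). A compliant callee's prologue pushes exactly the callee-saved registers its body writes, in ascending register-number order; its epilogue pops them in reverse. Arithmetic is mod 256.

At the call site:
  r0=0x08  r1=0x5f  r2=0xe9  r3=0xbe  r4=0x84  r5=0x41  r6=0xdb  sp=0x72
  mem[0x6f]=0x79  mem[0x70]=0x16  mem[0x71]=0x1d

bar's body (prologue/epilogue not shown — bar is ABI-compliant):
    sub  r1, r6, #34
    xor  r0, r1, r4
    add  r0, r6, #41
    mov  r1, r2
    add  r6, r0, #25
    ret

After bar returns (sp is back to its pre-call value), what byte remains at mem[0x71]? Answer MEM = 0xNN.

MEM = 0xdb

prologue: push r6 → mem[0x71]=0xdb, sp=0x71
body[0] sub  r1, r6, #34 → r1=0xb9
body[1] xor  r0, r1, r4 → r0=0x3d
body[2] add  r0, r6, #41 → r0=0x04
body[3] mov  r1, r2 → r1=0xe9
body[4] add  r6, r0, #25 → r6=0x1d
epilogue: pop r6=0xdb, sp=0x72
prologue pushed ['r6'] at ['0x71']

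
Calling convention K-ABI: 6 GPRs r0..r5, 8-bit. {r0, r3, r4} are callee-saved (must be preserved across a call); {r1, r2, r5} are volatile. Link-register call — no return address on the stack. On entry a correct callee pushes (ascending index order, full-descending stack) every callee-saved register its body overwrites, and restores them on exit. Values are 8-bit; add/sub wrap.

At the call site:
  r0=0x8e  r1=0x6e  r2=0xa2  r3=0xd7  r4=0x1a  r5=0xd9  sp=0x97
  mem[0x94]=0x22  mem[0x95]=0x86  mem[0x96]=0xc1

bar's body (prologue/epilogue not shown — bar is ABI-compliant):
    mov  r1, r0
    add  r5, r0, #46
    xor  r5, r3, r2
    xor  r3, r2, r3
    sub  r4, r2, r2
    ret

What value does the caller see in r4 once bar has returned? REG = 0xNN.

prologue: push r3 -> mem[0x96]=0xd7, sp=0x96
prologue: push r4 -> mem[0x95]=0x1a, sp=0x95
body[0] mov  r1, r0 -> r1=0x8e
body[1] add  r5, r0, #46 -> r5=0xbc
body[2] xor  r5, r3, r2 -> r5=0x75
body[3] xor  r3, r2, r3 -> r3=0x75
body[4] sub  r4, r2, r2 -> r4=0x00
epilogue: pop r4=0x1a, sp=0x96
epilogue: pop r3=0xd7, sp=0x97
r4 is callee-saved -> restored

REG = 0x1a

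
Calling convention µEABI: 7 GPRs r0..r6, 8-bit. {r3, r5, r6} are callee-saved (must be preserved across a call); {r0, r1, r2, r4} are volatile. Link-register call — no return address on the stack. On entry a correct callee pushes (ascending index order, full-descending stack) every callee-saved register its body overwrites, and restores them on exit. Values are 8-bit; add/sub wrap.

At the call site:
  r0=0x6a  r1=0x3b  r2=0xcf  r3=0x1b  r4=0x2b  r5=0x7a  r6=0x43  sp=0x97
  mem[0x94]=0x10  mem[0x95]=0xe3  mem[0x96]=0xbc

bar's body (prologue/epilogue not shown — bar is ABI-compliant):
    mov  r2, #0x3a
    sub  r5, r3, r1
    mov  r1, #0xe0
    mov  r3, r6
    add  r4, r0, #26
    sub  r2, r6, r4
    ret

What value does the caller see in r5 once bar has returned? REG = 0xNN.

prologue: push r3 → mem[0x96]=0x1b, sp=0x96
prologue: push r5 → mem[0x95]=0x7a, sp=0x95
body[0] mov  r2, #0x3a → r2=0x3a
body[1] sub  r5, r3, r1 → r5=0xe0
body[2] mov  r1, #0xe0 → r1=0xe0
body[3] mov  r3, r6 → r3=0x43
body[4] add  r4, r0, #26 → r4=0x84
body[5] sub  r2, r6, r4 → r2=0xbf
epilogue: pop r5=0x7a, sp=0x96
epilogue: pop r3=0x1b, sp=0x97
r5 is callee-saved → restored

REG = 0x7a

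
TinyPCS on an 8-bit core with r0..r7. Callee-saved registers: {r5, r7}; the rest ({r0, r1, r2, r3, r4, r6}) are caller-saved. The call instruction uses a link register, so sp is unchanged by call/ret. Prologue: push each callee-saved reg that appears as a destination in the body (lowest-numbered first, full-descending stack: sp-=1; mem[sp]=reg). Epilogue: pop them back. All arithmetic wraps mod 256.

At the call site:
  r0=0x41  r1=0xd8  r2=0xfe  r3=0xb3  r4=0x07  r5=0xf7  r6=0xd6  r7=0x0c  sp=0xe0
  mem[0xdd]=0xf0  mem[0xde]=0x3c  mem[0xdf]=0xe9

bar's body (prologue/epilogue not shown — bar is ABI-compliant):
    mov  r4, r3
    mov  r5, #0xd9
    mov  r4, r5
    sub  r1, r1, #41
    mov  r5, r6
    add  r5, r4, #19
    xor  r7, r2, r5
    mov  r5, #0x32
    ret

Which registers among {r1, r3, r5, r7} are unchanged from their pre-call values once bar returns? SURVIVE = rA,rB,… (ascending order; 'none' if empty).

prologue: push r5 -> mem[0xdf]=0xf7, sp=0xdf
prologue: push r7 -> mem[0xde]=0x0c, sp=0xde
body[0] mov  r4, r3 -> r4=0xb3
body[1] mov  r5, #0xd9 -> r5=0xd9
body[2] mov  r4, r5 -> r4=0xd9
body[3] sub  r1, r1, #41 -> r1=0xaf
body[4] mov  r5, r6 -> r5=0xd6
body[5] add  r5, r4, #19 -> r5=0xec
body[6] xor  r7, r2, r5 -> r7=0x12
body[7] mov  r5, #0x32 -> r5=0x32
epilogue: pop r7=0x0c, sp=0xdf
epilogue: pop r5=0xf7, sp=0xe0
r1: caller-saved, written=True
r3: caller-saved, written=False
r5: callee-saved, written=True
r7: callee-saved, written=True

SURVIVE = r3,r5,r7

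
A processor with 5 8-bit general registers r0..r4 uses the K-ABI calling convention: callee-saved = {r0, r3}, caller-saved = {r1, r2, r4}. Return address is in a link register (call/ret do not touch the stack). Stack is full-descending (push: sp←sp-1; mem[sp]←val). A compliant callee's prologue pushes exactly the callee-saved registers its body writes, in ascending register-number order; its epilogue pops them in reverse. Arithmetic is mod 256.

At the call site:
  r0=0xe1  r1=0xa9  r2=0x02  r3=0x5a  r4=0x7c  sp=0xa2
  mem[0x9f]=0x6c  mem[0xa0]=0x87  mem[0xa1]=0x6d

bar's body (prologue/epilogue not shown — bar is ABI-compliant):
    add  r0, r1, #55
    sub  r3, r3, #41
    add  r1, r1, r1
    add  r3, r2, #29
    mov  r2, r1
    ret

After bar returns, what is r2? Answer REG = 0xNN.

prologue: push r0 -> mem[0xa1]=0xe1, sp=0xa1
prologue: push r3 -> mem[0xa0]=0x5a, sp=0xa0
body[0] add  r0, r1, #55 -> r0=0xe0
body[1] sub  r3, r3, #41 -> r3=0x31
body[2] add  r1, r1, r1 -> r1=0x52
body[3] add  r3, r2, #29 -> r3=0x1f
body[4] mov  r2, r1 -> r2=0x52
epilogue: pop r3=0x5a, sp=0xa1
epilogue: pop r0=0xe1, sp=0xa2
r2 is caller-saved -> body value

REG = 0x52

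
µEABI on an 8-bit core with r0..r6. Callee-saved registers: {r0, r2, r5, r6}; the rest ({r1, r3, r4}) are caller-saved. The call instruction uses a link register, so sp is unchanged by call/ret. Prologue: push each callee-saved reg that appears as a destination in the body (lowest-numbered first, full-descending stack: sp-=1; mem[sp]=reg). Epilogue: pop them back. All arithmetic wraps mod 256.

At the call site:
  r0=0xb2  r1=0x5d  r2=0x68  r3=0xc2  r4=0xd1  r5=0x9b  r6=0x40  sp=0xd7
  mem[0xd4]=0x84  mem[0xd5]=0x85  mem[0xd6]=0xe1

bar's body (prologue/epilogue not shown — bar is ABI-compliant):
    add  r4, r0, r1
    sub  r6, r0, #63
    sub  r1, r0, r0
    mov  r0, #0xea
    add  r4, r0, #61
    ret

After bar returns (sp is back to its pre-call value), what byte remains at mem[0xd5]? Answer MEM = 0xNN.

MEM = 0x40

prologue: push r0 → mem[0xd6]=0xb2, sp=0xd6
prologue: push r6 → mem[0xd5]=0x40, sp=0xd5
body[0] add  r4, r0, r1 → r4=0x0f
body[1] sub  r6, r0, #63 → r6=0x73
body[2] sub  r1, r0, r0 → r1=0x00
body[3] mov  r0, #0xea → r0=0xea
body[4] add  r4, r0, #61 → r4=0x27
epilogue: pop r6=0x40, sp=0xd6
epilogue: pop r0=0xb2, sp=0xd7
prologue pushed ['r0', 'r6'] at ['0xd6', '0xd5']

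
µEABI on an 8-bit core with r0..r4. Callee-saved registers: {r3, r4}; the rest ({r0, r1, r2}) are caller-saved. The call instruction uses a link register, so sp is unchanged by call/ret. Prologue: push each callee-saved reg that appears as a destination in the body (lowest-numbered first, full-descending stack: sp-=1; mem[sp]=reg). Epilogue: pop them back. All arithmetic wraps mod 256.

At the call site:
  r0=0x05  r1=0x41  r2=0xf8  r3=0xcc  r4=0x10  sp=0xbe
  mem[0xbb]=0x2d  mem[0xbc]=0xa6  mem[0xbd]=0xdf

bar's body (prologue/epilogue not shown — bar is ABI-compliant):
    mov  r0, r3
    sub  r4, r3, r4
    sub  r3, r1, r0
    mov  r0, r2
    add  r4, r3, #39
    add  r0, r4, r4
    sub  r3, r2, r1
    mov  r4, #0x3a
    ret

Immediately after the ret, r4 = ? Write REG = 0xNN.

REG = 0x10

prologue: push r3 -> mem[0xbd]=0xcc, sp=0xbd
prologue: push r4 -> mem[0xbc]=0x10, sp=0xbc
body[0] mov  r0, r3 -> r0=0xcc
body[1] sub  r4, r3, r4 -> r4=0xbc
body[2] sub  r3, r1, r0 -> r3=0x75
body[3] mov  r0, r2 -> r0=0xf8
body[4] add  r4, r3, #39 -> r4=0x9c
body[5] add  r0, r4, r4 -> r0=0x38
body[6] sub  r3, r2, r1 -> r3=0xb7
body[7] mov  r4, #0x3a -> r4=0x3a
epilogue: pop r4=0x10, sp=0xbd
epilogue: pop r3=0xcc, sp=0xbe
r4 is callee-saved -> restored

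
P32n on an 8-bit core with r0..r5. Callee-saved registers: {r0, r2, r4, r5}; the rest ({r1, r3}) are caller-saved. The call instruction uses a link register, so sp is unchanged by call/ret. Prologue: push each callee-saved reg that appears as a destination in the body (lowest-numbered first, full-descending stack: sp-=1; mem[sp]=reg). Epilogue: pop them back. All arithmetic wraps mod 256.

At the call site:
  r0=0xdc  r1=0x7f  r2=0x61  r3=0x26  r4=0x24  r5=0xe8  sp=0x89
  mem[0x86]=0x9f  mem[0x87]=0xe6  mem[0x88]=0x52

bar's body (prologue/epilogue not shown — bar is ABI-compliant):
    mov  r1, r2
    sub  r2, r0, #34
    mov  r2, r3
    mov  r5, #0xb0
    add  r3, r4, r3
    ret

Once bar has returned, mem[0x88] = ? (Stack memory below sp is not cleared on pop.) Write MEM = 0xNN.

prologue: push r2 -> mem[0x88]=0x61, sp=0x88
prologue: push r5 -> mem[0x87]=0xe8, sp=0x87
body[0] mov  r1, r2 -> r1=0x61
body[1] sub  r2, r0, #34 -> r2=0xba
body[2] mov  r2, r3 -> r2=0x26
body[3] mov  r5, #0xb0 -> r5=0xb0
body[4] add  r3, r4, r3 -> r3=0x4a
epilogue: pop r5=0xe8, sp=0x88
epilogue: pop r2=0x61, sp=0x89
prologue pushed ['r2', 'r5'] at ['0x88', '0x87']

MEM = 0x61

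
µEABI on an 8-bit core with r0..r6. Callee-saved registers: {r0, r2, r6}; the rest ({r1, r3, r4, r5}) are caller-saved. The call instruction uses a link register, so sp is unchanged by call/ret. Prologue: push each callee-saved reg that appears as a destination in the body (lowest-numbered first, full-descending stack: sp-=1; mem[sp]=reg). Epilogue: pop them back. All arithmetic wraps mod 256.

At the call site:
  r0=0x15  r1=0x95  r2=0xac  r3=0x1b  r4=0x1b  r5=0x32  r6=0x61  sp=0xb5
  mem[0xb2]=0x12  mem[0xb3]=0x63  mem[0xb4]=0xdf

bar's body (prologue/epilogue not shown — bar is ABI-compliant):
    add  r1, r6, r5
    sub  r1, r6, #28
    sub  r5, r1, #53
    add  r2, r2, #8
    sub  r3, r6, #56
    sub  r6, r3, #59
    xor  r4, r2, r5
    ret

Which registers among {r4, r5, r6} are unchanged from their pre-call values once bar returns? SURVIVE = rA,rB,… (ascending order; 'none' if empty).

SURVIVE = r6

prologue: push r2 → mem[0xb4]=0xac, sp=0xb4
prologue: push r6 → mem[0xb3]=0x61, sp=0xb3
body[0] add  r1, r6, r5 → r1=0x93
body[1] sub  r1, r6, #28 → r1=0x45
body[2] sub  r5, r1, #53 → r5=0x10
body[3] add  r2, r2, #8 → r2=0xb4
body[4] sub  r3, r6, #56 → r3=0x29
body[5] sub  r6, r3, #59 → r6=0xee
body[6] xor  r4, r2, r5 → r4=0xa4
epilogue: pop r6=0x61, sp=0xb4
epilogue: pop r2=0xac, sp=0xb5
r4: caller-saved, written=True
r5: caller-saved, written=True
r6: callee-saved, written=True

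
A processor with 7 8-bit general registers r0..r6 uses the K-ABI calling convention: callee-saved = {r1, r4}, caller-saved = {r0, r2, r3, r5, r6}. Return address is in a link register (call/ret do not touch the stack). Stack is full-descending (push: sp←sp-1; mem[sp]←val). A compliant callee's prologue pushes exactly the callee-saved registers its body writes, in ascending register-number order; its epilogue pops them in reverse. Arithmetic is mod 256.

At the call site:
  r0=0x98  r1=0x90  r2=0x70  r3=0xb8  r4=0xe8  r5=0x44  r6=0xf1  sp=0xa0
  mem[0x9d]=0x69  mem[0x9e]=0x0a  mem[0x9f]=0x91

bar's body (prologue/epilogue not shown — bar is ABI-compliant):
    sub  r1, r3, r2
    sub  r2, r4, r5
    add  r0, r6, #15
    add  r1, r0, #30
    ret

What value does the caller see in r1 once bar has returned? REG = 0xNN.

prologue: push r1 → mem[0x9f]=0x90, sp=0x9f
body[0] sub  r1, r3, r2 → r1=0x48
body[1] sub  r2, r4, r5 → r2=0xa4
body[2] add  r0, r6, #15 → r0=0x00
body[3] add  r1, r0, #30 → r1=0x1e
epilogue: pop r1=0x90, sp=0xa0
r1 is callee-saved → restored

REG = 0x90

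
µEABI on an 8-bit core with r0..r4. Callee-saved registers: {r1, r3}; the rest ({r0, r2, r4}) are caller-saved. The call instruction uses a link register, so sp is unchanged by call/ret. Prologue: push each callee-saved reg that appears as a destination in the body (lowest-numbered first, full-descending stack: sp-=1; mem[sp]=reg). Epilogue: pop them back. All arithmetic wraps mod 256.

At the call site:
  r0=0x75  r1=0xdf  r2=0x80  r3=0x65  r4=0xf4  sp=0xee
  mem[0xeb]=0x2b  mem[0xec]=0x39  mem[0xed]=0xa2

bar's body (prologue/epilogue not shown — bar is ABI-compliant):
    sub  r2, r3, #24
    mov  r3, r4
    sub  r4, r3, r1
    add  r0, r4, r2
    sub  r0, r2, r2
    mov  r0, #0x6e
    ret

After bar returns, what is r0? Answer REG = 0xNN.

prologue: push r3 -> mem[0xed]=0x65, sp=0xed
body[0] sub  r2, r3, #24 -> r2=0x4d
body[1] mov  r3, r4 -> r3=0xf4
body[2] sub  r4, r3, r1 -> r4=0x15
body[3] add  r0, r4, r2 -> r0=0x62
body[4] sub  r0, r2, r2 -> r0=0x00
body[5] mov  r0, #0x6e -> r0=0x6e
epilogue: pop r3=0x65, sp=0xee
r0 is caller-saved -> body value

REG = 0x6e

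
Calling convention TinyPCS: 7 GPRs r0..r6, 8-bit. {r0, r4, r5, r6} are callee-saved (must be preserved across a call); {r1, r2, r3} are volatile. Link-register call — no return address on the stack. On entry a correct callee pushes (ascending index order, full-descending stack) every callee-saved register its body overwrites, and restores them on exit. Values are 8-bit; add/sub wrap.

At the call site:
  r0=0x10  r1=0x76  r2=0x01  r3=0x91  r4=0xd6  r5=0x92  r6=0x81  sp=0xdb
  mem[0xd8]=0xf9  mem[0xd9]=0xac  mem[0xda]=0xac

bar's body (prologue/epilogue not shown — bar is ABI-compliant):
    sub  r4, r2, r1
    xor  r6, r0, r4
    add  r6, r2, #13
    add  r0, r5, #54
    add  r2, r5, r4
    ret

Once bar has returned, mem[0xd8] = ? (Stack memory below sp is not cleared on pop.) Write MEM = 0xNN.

prologue: push r0 → mem[0xda]=0x10, sp=0xda
prologue: push r4 → mem[0xd9]=0xd6, sp=0xd9
prologue: push r6 → mem[0xd8]=0x81, sp=0xd8
body[0] sub  r4, r2, r1 → r4=0x8b
body[1] xor  r6, r0, r4 → r6=0x9b
body[2] add  r6, r2, #13 → r6=0x0e
body[3] add  r0, r5, #54 → r0=0xc8
body[4] add  r2, r5, r4 → r2=0x1d
epilogue: pop r6=0x81, sp=0xd9
epilogue: pop r4=0xd6, sp=0xda
epilogue: pop r0=0x10, sp=0xdb
prologue pushed ['r0', 'r4', 'r6'] at ['0xda', '0xd9', '0xd8']

MEM = 0x81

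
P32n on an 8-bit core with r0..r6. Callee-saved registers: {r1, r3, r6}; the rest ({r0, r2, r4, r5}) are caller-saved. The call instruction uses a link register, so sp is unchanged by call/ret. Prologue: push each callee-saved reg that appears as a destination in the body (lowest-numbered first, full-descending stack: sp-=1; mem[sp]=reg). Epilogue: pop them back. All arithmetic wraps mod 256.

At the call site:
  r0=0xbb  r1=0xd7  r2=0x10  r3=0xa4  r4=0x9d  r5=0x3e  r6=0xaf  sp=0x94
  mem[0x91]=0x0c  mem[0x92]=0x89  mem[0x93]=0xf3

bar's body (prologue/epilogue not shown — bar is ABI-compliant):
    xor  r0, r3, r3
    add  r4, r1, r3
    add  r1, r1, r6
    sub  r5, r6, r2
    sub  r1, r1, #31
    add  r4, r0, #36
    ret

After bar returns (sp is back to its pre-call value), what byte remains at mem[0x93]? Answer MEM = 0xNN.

MEM = 0xd7

prologue: push r1 -> mem[0x93]=0xd7, sp=0x93
body[0] xor  r0, r3, r3 -> r0=0x00
body[1] add  r4, r1, r3 -> r4=0x7b
body[2] add  r1, r1, r6 -> r1=0x86
body[3] sub  r5, r6, r2 -> r5=0x9f
body[4] sub  r1, r1, #31 -> r1=0x67
body[5] add  r4, r0, #36 -> r4=0x24
epilogue: pop r1=0xd7, sp=0x94
prologue pushed ['r1'] at ['0x93']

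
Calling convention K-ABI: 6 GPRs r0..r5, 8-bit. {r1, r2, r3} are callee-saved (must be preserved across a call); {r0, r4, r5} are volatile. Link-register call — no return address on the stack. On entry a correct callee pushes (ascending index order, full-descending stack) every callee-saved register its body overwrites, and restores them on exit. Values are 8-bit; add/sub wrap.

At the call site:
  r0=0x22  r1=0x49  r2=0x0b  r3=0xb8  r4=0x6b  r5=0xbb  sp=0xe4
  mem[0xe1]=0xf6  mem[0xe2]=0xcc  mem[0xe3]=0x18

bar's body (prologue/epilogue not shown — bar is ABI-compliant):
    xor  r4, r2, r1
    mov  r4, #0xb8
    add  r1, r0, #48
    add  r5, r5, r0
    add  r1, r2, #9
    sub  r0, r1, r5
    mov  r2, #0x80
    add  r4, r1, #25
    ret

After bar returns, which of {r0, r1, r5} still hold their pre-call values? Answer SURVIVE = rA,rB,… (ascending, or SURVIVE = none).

SURVIVE = r1

prologue: push r1 -> mem[0xe3]=0x49, sp=0xe3
prologue: push r2 -> mem[0xe2]=0x0b, sp=0xe2
body[0] xor  r4, r2, r1 -> r4=0x42
body[1] mov  r4, #0xb8 -> r4=0xb8
body[2] add  r1, r0, #48 -> r1=0x52
body[3] add  r5, r5, r0 -> r5=0xdd
body[4] add  r1, r2, #9 -> r1=0x14
body[5] sub  r0, r1, r5 -> r0=0x37
body[6] mov  r2, #0x80 -> r2=0x80
body[7] add  r4, r1, #25 -> r4=0x2d
epilogue: pop r2=0x0b, sp=0xe3
epilogue: pop r1=0x49, sp=0xe4
r0: caller-saved, written=True
r1: callee-saved, written=True
r5: caller-saved, written=True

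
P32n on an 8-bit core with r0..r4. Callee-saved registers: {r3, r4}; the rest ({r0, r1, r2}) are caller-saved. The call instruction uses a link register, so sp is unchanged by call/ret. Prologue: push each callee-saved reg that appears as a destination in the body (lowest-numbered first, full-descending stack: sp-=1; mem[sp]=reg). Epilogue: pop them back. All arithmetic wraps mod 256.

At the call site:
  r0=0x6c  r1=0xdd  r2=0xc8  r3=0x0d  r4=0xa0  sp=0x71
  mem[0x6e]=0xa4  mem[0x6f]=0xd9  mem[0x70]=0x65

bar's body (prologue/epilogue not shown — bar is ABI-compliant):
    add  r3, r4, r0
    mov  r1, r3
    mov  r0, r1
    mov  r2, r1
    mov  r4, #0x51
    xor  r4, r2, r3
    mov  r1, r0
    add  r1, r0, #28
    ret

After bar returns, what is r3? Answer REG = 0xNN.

prologue: push r3 → mem[0x70]=0x0d, sp=0x70
prologue: push r4 → mem[0x6f]=0xa0, sp=0x6f
body[0] add  r3, r4, r0 → r3=0x0c
body[1] mov  r1, r3 → r1=0x0c
body[2] mov  r0, r1 → r0=0x0c
body[3] mov  r2, r1 → r2=0x0c
body[4] mov  r4, #0x51 → r4=0x51
body[5] xor  r4, r2, r3 → r4=0x00
body[6] mov  r1, r0 → r1=0x0c
body[7] add  r1, r0, #28 → r1=0x28
epilogue: pop r4=0xa0, sp=0x70
epilogue: pop r3=0x0d, sp=0x71
r3 is callee-saved → restored

REG = 0x0d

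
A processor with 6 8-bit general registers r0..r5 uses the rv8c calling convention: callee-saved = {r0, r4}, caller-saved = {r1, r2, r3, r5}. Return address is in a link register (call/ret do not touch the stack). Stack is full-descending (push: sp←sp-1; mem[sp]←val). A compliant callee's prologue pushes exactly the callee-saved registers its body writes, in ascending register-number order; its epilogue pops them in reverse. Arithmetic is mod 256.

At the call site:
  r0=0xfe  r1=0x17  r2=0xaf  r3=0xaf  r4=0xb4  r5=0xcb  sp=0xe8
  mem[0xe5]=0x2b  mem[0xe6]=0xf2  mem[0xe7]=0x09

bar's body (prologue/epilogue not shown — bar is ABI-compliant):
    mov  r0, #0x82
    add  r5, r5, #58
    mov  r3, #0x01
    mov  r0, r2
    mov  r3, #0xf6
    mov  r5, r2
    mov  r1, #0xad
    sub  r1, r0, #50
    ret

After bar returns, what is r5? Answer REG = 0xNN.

prologue: push r0 -> mem[0xe7]=0xfe, sp=0xe7
body[0] mov  r0, #0x82 -> r0=0x82
body[1] add  r5, r5, #58 -> r5=0x05
body[2] mov  r3, #0x01 -> r3=0x01
body[3] mov  r0, r2 -> r0=0xaf
body[4] mov  r3, #0xf6 -> r3=0xf6
body[5] mov  r5, r2 -> r5=0xaf
body[6] mov  r1, #0xad -> r1=0xad
body[7] sub  r1, r0, #50 -> r1=0x7d
epilogue: pop r0=0xfe, sp=0xe8
r5 is caller-saved -> body value

REG = 0xaf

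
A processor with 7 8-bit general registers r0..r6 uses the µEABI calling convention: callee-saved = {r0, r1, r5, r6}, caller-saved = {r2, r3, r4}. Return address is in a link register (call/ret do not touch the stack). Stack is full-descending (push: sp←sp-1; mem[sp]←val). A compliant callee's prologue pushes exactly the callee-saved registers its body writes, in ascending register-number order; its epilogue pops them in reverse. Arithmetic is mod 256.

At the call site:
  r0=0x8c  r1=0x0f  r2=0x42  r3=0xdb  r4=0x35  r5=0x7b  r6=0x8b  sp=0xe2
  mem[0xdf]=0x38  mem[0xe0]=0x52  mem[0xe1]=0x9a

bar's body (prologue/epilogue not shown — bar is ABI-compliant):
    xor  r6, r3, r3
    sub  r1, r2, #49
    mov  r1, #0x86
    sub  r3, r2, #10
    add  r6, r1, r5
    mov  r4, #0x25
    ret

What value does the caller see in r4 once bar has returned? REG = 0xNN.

REG = 0x25

prologue: push r1 -> mem[0xe1]=0x0f, sp=0xe1
prologue: push r6 -> mem[0xe0]=0x8b, sp=0xe0
body[0] xor  r6, r3, r3 -> r6=0x00
body[1] sub  r1, r2, #49 -> r1=0x11
body[2] mov  r1, #0x86 -> r1=0x86
body[3] sub  r3, r2, #10 -> r3=0x38
body[4] add  r6, r1, r5 -> r6=0x01
body[5] mov  r4, #0x25 -> r4=0x25
epilogue: pop r6=0x8b, sp=0xe1
epilogue: pop r1=0x0f, sp=0xe2
r4 is caller-saved -> body value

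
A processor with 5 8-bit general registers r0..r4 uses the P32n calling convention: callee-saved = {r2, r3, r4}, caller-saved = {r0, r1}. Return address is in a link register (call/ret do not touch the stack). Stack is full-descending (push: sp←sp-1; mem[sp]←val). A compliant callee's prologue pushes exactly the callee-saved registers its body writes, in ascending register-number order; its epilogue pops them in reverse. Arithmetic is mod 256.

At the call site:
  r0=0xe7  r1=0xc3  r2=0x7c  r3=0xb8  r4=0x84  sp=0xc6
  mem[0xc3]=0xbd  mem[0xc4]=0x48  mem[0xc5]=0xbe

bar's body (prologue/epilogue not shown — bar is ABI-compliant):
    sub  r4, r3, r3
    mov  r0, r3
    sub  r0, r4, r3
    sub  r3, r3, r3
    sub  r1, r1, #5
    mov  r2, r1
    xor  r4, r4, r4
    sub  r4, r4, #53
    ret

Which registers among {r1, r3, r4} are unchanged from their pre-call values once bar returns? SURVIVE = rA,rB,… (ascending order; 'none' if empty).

SURVIVE = r3,r4

prologue: push r2 → mem[0xc5]=0x7c, sp=0xc5
prologue: push r3 → mem[0xc4]=0xb8, sp=0xc4
prologue: push r4 → mem[0xc3]=0x84, sp=0xc3
body[0] sub  r4, r3, r3 → r4=0x00
body[1] mov  r0, r3 → r0=0xb8
body[2] sub  r0, r4, r3 → r0=0x48
body[3] sub  r3, r3, r3 → r3=0x00
body[4] sub  r1, r1, #5 → r1=0xbe
body[5] mov  r2, r1 → r2=0xbe
body[6] xor  r4, r4, r4 → r4=0x00
body[7] sub  r4, r4, #53 → r4=0xcb
epilogue: pop r4=0x84, sp=0xc4
epilogue: pop r3=0xb8, sp=0xc5
epilogue: pop r2=0x7c, sp=0xc6
r1: caller-saved, written=True
r3: callee-saved, written=True
r4: callee-saved, written=True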